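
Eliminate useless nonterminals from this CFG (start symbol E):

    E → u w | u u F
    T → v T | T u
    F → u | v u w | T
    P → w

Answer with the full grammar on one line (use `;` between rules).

Generating nonterminals: {E, F, P}.
Reachable from E after that: {E, F}.
Removed useless symbols: {P, T} and every production mentioning them.

E → u w | u u F; F → u | v u w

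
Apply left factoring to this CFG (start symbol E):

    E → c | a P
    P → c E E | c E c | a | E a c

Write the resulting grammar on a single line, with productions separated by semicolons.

E → c | a P; P → a | E a c | c E P'; P' → E | c

P has alternatives sharing prefix 'c E': factor to P → c E P' with P' → E | c.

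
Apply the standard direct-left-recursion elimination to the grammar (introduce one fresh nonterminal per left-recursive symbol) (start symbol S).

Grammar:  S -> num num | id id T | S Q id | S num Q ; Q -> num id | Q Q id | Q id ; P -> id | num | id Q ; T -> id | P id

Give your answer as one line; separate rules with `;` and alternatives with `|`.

S -> num num S' | id id T S'; Q -> num id Q'; P -> id | num | id Q; T -> id | P id; S' -> Q id S' | num Q S' | epsilon; Q' -> Q id Q' | id Q' | epsilon

Left recursion appears on S, Q.
For S: α = {Q id, num Q}, β = {num num, id id T}. Rewrite as S → β S' and S' → α S' | ε.
For Q: α = {Q id, id}, β = {num id}. Rewrite as Q → β Q' and Q' → α Q' | ε.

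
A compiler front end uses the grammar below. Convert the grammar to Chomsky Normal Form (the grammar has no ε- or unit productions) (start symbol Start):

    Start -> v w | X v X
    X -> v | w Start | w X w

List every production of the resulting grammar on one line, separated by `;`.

Introduce a nonterminal for each terminal appearing in a rule of length ≥ 2: X1 → v, X2 → w.
Binarize each right-hand side of length ≥ 3 by chaining fresh nonterminals (Y1, Y2, …): affected rules were Start → X X1 X; X → X2 X X2.

Start -> X1 X2 | X Y1; X -> v | X2 Start | X2 Y2; X1 -> v; X2 -> w; Y1 -> X1 X; Y2 -> X X2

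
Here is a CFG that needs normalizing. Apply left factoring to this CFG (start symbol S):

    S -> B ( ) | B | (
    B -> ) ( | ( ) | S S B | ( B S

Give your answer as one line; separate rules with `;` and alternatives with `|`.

S has alternatives sharing prefix 'B': factor to S → B S' with S' → ( ) | ε.
B has alternatives sharing prefix '(': factor to B → ( B' with B' → ) | B S.

S -> ( | B S'; B -> ) ( | S S B | ( B'; S' -> ( ) | ε; B' -> ) | B S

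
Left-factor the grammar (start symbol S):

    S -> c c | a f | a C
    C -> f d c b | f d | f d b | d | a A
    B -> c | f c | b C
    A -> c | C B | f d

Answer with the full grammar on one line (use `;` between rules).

S -> c c | a S'; C -> d | a A | f d C'; B -> c | f c | b C; A -> c | C B | f d; S' -> f | C; C' -> c b | epsilon | b

S has alternatives sharing prefix 'a': factor to S → a S' with S' → f | C.
C has alternatives sharing prefix 'f d': factor to C → f d C' with C' → c b | ε | b.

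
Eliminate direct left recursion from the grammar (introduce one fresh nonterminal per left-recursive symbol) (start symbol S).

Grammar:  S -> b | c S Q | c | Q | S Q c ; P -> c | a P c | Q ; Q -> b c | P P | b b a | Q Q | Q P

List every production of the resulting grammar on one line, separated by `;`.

S -> b S' | c S Q S' | c S' | Q S'; P -> c | a P c | Q; Q -> b c Q' | P P Q' | b b a Q'; S' -> Q c S' | ε; Q' -> Q Q' | P Q' | ε

S, Q are directly left-recursive.
For S: α = {Q c}, β = {b, c S Q, c, Q}. Rewrite as S → β S' and S' → α S' | ε.
For Q: α = {Q, P}, β = {b c, P P, b b a}. Rewrite as Q → β Q' and Q' → α Q' | ε.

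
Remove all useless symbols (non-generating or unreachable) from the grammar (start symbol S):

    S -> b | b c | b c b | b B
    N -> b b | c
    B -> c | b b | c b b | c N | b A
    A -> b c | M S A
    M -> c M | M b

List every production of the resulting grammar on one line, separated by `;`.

S -> b | b c | b c b | b B; N -> b b | c; B -> c | b b | c b b | c N | b A; A -> b c

Generating nonterminals: {A, B, N, S}.
Reachable from S after that: {A, B, N, S}.
Removed useless symbols: {M} and every production mentioning them.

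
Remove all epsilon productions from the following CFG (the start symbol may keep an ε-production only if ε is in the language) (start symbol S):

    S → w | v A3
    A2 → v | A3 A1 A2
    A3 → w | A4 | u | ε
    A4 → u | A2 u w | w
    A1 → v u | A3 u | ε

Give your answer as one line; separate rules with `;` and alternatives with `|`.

Nullable nonterminals: {A1, A3}.
ε ∉ L(G), so no ε-production is kept.
Add the nullable-subset variants: S → v A3 gives v A3 | v. A2 → A3 A1 A2 gives A3 A1 A2 | A3 A2 | A1 A2. A1 → A3 u gives A3 u | u.

S → w | v A3 | v; A2 → v | A3 A1 A2 | A3 A2 | A1 A2; A3 → w | A4 | u; A4 → u | A2 u w | w; A1 → v u | A3 u | u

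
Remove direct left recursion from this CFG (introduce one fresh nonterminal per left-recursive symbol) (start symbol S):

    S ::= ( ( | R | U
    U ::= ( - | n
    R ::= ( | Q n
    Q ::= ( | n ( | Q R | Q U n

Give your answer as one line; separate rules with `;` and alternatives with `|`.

Q is directly left-recursive.
For Q: α = {R, U n}, β = {(, n (}. Rewrite as Q → β Q' and Q' → α Q' | ε.

S ::= ( ( | R | U; U ::= ( - | n; R ::= ( | Q n; Q ::= ( Q' | n ( Q'; Q' ::= R Q' | U n Q' | eps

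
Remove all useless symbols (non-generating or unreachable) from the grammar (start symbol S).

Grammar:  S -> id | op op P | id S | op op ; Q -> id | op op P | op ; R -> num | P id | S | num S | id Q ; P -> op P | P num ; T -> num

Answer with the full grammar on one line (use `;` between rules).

S -> id | id S | op op

Generating nonterminals: {Q, R, S, T}.
Reachable from S after that: {S}.
Removed useless symbols: {P, Q, R, T} and every production mentioning them.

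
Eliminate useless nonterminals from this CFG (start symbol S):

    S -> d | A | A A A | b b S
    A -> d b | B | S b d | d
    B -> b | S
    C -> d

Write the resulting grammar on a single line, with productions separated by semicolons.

S -> d | A | A A A | b b S; A -> d b | B | S b d | d; B -> b | S

Generating nonterminals: {A, B, C, S}.
Reachable from S after that: {A, B, S}.
Removed useless symbols: {C} and every production mentioning them.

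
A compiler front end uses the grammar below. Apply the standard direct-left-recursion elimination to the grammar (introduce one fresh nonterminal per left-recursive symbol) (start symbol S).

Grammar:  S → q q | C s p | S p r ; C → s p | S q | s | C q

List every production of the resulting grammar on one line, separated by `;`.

Left recursion appears on S, C.
For S: α = {p r}, β = {q q, C s p}. Rewrite as S → β S' and S' → α S' | ε.
For C: α = {q}, β = {s p, S q, s}. Rewrite as C → β C' and C' → α C' | ε.

S → q q S' | C s p S'; C → s p C' | S q C' | s C'; S' → p r S' | ε; C' → q C' | ε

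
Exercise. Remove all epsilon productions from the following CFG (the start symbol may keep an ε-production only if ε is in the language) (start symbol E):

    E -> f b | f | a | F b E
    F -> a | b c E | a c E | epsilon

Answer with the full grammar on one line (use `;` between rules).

The nullable symbols are {F}.
ε ∉ L(G), so no ε-production is kept.
For each production, add variants omitting each subset of nullable occurrences: E → F b E gives F b E | b E.

E -> f b | f | a | F b E | b E; F -> a | b c E | a c E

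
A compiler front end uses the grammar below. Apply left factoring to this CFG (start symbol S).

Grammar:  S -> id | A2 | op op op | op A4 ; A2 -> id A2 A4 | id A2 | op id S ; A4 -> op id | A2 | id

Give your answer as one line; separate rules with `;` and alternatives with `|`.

S has alternatives sharing prefix 'op': factor to S → op S' with S' → op op | A4.
A2 has alternatives sharing prefix 'id A2': factor to A2 → id A2 A2' with A2' → A4 | ε.

S -> id | A2 | op S'; A2 -> op id S | id A2 A2'; A4 -> op id | A2 | id; S' -> op op | A4; A2' -> A4 | ε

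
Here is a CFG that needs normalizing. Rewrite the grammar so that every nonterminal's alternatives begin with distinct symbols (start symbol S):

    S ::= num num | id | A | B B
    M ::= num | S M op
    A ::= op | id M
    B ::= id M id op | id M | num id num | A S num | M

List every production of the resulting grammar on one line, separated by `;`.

B has alternatives sharing prefix 'id M': factor to B → id M B' with B' → id op | ε.

S ::= num num | id | A | B B; M ::= num | S M op; A ::= op | id M; B ::= num id num | A S num | M | id M B'; B' ::= id op | ε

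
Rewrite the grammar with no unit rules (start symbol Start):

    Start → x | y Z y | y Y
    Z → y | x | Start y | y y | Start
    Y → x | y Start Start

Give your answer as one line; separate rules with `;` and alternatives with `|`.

Unit pairs: Z ⇒* {Start}.
For each unit pair (A, B), copy every non-unit production of B to A, then drop all unit productions.

Start → x | y Z y | y Y; Z → y | x | Start y | y y | y Z y | y Y; Y → x | y Start Start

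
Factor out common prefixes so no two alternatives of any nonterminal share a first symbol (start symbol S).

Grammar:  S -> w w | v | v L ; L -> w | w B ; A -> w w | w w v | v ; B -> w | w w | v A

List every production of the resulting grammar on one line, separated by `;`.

S -> w w | v S'; L -> w L'; A -> v | w w A'; B -> v A | w B'; S' -> eps | L; L' -> eps | B; A' -> eps | v; B' -> eps | w

S has alternatives sharing prefix 'v': factor to S → v S' with S' → ε | L.
L has alternatives sharing prefix 'w': factor to L → w L' with L' → ε | B.
A has alternatives sharing prefix 'w w': factor to A → w w A' with A' → ε | v.
B has alternatives sharing prefix 'w': factor to B → w B' with B' → ε | w.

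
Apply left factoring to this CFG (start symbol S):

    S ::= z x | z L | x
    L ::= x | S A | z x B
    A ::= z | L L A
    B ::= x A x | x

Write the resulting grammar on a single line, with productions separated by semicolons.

S ::= x | z S'; L ::= x | S A | z x B; A ::= z | L L A; B ::= x B'; S' ::= x | L; B' ::= A x | ε

S has alternatives sharing prefix 'z': factor to S → z S' with S' → x | L.
B has alternatives sharing prefix 'x': factor to B → x B' with B' → A x | ε.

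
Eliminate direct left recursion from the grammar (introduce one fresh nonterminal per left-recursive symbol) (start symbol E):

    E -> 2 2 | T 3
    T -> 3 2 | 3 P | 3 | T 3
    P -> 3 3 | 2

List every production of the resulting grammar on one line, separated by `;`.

E -> 2 2 | T 3; T -> 3 2 T' | 3 P T' | 3 T'; P -> 3 3 | 2; T' -> 3 T' | ε

Left recursion appears on T.
For T: α = {3}, β = {3 2, 3 P, 3}. Rewrite as T → β T' and T' → α T' | ε.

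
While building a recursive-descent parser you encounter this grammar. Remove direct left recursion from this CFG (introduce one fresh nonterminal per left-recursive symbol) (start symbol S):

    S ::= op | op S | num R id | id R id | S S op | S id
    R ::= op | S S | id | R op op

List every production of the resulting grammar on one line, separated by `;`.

S ::= op S' | op S S' | num R id S' | id R id S'; R ::= op R' | S S R' | id R'; S' ::= S op S' | id S' | ε; R' ::= op op R' | ε

Directly left-recursive nonterminals: S, R.
For S: α = {S op, id}, β = {op, op S, num R id, id R id}. Rewrite as S → β S' and S' → α S' | ε.
For R: α = {op op}, β = {op, S S, id}. Rewrite as R → β R' and R' → α R' | ε.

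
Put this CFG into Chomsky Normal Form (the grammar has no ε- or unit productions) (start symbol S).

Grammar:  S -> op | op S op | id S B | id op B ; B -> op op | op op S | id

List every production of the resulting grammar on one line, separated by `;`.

Introduce a nonterminal for each terminal appearing in a rule of length ≥ 2: X1 → op, X2 → id.
Binarize each right-hand side of length ≥ 3 by chaining fresh nonterminals (Y1, Y2, …): affected rules were S → X1 S X1; S → X2 S B; S → X2 X1 B; B → X1 X1 S.

S -> op | X1 Y1 | X2 Y2 | X2 Y3; B -> X1 X1 | X1 Y4 | id; X1 -> op; X2 -> id; Y1 -> S X1; Y2 -> S B; Y3 -> X1 B; Y4 -> X1 S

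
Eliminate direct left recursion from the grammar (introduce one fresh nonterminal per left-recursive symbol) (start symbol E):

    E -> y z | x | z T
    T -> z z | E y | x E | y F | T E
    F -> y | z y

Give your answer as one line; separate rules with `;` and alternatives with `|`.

Directly left-recursive nonterminal: T.
For T: α = {E}, β = {z z, E y, x E, y F}. Rewrite as T → β T' and T' → α T' | ε.

E -> y z | x | z T; T -> z z T' | E y T' | x E T' | y F T'; F -> y | z y; T' -> E T' | ε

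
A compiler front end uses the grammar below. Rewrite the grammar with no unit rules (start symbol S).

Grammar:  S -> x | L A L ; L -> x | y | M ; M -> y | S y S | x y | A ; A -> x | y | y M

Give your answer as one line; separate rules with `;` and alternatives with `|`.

Unit pairs: L ⇒* {A, M}; M ⇒* {A}.
Replace each nonterminal's rules with the union of the non-unit rules of every nonterminal it unit-derives.

S -> x | L A L; L -> x | y | y M | S y S | x y; M -> x | y | y M | S y S | x y; A -> x | y | y M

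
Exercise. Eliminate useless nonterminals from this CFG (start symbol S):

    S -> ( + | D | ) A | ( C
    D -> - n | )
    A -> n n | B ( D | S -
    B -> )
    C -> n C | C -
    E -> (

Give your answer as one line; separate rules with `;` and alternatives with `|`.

S -> ( + | D | ) A; D -> - n | ); A -> n n | B ( D | S -; B -> )

Generating nonterminals: {A, B, D, E, S}.
Reachable from S after that: {A, B, D, S}.
Removed useless symbols: {C, E} and every production mentioning them.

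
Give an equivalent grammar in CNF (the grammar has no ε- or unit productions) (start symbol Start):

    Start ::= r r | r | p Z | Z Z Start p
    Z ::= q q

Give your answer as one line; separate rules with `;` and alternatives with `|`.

Introduce a nonterminal for each terminal appearing in a rule of length ≥ 2: X1 → r, X2 → p, X3 → q.
Binarize each right-hand side of length ≥ 3 by chaining fresh nonterminals (Y1, Y2, …): affected rules were Start → Z Z Start X2.

Start ::= X1 X1 | r | X2 Z | Z Y1; Z ::= X3 X3; X1 ::= r; X2 ::= p; X3 ::= q; Y1 ::= Z Y2; Y2 ::= Start X2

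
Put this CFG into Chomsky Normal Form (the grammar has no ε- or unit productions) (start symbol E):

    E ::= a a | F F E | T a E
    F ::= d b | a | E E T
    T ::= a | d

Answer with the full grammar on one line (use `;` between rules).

Introduce a nonterminal for each terminal appearing in a rule of length ≥ 2: X1 → a, X2 → d, X3 → b.
Binarize each right-hand side of length ≥ 3 by chaining fresh nonterminals (Y1, Y2, …): affected rules were E → F F E; E → T X1 E; F → E E T.

E ::= X1 X1 | F Y1 | T Y2; F ::= X2 X3 | a | E Y3; T ::= a | d; X1 ::= a; X2 ::= d; X3 ::= b; Y1 ::= F E; Y2 ::= X1 E; Y3 ::= E T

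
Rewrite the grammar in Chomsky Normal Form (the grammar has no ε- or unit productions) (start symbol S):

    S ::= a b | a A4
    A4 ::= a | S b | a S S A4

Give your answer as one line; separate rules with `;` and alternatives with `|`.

Introduce a nonterminal for each terminal appearing in a rule of length ≥ 2: X1 → a, X2 → b.
Binarize each right-hand side of length ≥ 3 by chaining fresh nonterminals (Y1, Y2, …): affected rules were A4 → X1 S S A4.

S ::= X1 X2 | X1 A4; A4 ::= a | S X2 | X1 Y1; X1 ::= a; X2 ::= b; Y1 ::= S Y2; Y2 ::= S A4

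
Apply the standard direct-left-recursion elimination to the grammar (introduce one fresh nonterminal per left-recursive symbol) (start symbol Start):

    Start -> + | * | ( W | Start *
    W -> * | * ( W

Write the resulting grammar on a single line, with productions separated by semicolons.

Start -> + Start1 | * Start1 | ( W Start1; W -> * | * ( W; Start1 -> * Start1 | ε

Directly left-recursive nonterminal: Start.
For Start: α = {*}, β = {+, *, ( W}. Rewrite as Start → β Start1 and Start1 → α Start1 | ε.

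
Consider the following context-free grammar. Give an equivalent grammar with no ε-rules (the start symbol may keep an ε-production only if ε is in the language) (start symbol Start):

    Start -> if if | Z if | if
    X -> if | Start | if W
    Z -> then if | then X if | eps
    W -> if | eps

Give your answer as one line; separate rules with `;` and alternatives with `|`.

Nullable set = {W, Z}.
ε ∉ L(G), so no ε-production is kept.
For each production, add variants omitting each subset of nullable occurrences: Start → Z if gives Z if | if.

Start -> if if | Z if | if; X -> if | Start | if W; Z -> then if | then X if; W -> if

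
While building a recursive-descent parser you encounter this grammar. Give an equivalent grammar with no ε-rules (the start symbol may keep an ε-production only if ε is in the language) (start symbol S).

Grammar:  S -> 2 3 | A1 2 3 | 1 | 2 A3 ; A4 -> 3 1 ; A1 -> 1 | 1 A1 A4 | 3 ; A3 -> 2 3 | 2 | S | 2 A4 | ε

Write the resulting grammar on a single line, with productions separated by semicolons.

The nullable symbols are {A3}.
ε ∉ L(G), so no ε-production is kept.
Add the nullable-subset variants: S → 2 A3 gives 2 A3 | 2.

S -> 2 3 | A1 2 3 | 1 | 2 A3 | 2; A4 -> 3 1; A1 -> 1 | 1 A1 A4 | 3; A3 -> 2 3 | 2 | S | 2 A4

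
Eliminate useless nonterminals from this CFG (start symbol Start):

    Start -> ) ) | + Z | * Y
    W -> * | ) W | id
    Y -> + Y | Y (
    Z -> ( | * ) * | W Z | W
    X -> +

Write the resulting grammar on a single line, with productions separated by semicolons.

Generating nonterminals: {Start, W, X, Z}.
Reachable from Start after that: {Start, W, Z}.
Removed useless symbols: {X, Y} and every production mentioning them.

Start -> ) ) | + Z; W -> * | ) W | id; Z -> ( | * ) * | W Z | W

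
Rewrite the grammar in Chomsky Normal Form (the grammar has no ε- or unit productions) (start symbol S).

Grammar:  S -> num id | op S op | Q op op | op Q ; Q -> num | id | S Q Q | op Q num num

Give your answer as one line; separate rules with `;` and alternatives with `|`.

Introduce a nonterminal for each terminal appearing in a rule of length ≥ 2: X1 → num, X2 → id, X3 → op.
Binarize each right-hand side of length ≥ 3 by chaining fresh nonterminals (Y1, Y2, …): affected rules were S → X3 S X3; S → Q X3 X3; Q → S Q Q; Q → X3 Q X1 X1.

S -> X1 X2 | X3 Y1 | Q Y2 | X3 Q; Q -> num | id | S Y3 | X3 Y4; X1 -> num; X2 -> id; X3 -> op; Y1 -> S X3; Y2 -> X3 X3; Y3 -> Q Q; Y4 -> Q Y5; Y5 -> X1 X1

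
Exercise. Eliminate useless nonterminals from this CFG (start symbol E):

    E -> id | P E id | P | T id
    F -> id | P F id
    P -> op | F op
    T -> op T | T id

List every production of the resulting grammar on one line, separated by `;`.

Generating nonterminals: {E, F, P}.
Reachable from E after that: {E, F, P}.
Removed useless symbols: {T} and every production mentioning them.

E -> id | P E id | P; F -> id | P F id; P -> op | F op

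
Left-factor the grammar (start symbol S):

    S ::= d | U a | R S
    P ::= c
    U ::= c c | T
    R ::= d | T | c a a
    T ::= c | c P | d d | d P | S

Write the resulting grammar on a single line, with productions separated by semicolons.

T has alternatives sharing prefix 'c': factor to T → c T' with T' → ε | P.
T has alternatives sharing prefix 'd': factor to T → d T'' with T'' → d | P.

S ::= d | U a | R S; P ::= c; U ::= c c | T; R ::= d | T | c a a; T ::= S | c T' | d T''; T' ::= epsilon | P; T'' ::= d | P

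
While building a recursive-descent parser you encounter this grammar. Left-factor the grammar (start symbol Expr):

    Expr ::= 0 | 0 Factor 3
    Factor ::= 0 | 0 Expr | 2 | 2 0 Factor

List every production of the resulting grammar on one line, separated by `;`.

Expr ::= 0 Expr1; Factor ::= 0 Factor1 | 2 Factor2; Expr1 ::= ε | Factor 3; Factor1 ::= ε | Expr; Factor2 ::= ε | 0 Factor

Expr has alternatives sharing prefix '0': factor to Expr → 0 Expr1 with Expr1 → ε | Factor 3.
Factor has alternatives sharing prefix '0': factor to Factor → 0 Factor1 with Factor1 → ε | Expr.
Factor has alternatives sharing prefix '2': factor to Factor → 2 Factor2 with Factor2 → ε | 0 Factor.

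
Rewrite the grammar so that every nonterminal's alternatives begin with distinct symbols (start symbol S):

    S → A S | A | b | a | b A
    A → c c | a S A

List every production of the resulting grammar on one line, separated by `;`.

S has alternatives sharing prefix 'A': factor to S → A S' with S' → S | ε.
S has alternatives sharing prefix 'b': factor to S → b S'' with S'' → ε | A.

S → a | A S' | b S''; A → c c | a S A; S' → S | ε; S'' → ε | A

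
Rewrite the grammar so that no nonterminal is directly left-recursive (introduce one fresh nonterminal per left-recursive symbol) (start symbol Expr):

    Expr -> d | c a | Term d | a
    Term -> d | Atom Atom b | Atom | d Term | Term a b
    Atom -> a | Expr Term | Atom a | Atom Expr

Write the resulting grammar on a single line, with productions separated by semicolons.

Expr -> d | c a | Term d | a; Term -> d Term1 | Atom Atom b Term1 | Atom Term1 | d Term Term1; Atom -> a Atom1 | Expr Term Atom1; Term1 -> a b Term1 | ε; Atom1 -> a Atom1 | Expr Atom1 | ε

Term, Atom are directly left-recursive.
For Term: α = {a b}, β = {d, Atom Atom b, Atom, d Term}. Rewrite as Term → β Term1 and Term1 → α Term1 | ε.
For Atom: α = {a, Expr}, β = {a, Expr Term}. Rewrite as Atom → β Atom1 and Atom1 → α Atom1 | ε.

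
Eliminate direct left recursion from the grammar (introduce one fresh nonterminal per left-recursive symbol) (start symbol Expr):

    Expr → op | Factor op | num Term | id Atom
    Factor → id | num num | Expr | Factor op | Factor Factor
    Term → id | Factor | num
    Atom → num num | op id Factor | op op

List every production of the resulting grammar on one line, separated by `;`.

Expr → op | Factor op | num Term | id Atom; Factor → id Factor1 | num num Factor1 | Expr Factor1; Term → id | Factor | num; Atom → num num | op id Factor | op op; Factor1 → op Factor1 | Factor Factor1 | epsilon

Factor is directly left-recursive.
For Factor: α = {op, Factor}, β = {id, num num, Expr}. Rewrite as Factor → β Factor1 and Factor1 → α Factor1 | ε.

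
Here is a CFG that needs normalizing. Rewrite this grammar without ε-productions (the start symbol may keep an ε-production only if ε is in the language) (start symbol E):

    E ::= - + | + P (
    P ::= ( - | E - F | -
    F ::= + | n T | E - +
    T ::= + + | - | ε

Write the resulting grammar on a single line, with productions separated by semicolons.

E ::= - + | + P (; P ::= ( - | E - F | -; F ::= + | n T | n | E - +; T ::= + + | -

Nullable set = {T}.
ε ∉ L(G), so no ε-production is kept.
Expand every rule over subsets of its nullable positions: F → n T gives n T | n.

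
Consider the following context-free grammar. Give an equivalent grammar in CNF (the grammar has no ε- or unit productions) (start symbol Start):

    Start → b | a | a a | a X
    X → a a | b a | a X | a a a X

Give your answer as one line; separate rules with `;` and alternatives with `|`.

Start → b | a | X1 X1 | X1 X; X → X1 X1 | X2 X1 | X1 X | X1 Y1; X1 → a; X2 → b; Y1 → X1 Y2; Y2 → X1 X

Introduce a nonterminal for each terminal appearing in a rule of length ≥ 2: X1 → a, X2 → b.
Binarize each right-hand side of length ≥ 3 by chaining fresh nonterminals (Y1, Y2, …): affected rules were X → X1 X1 X1 X.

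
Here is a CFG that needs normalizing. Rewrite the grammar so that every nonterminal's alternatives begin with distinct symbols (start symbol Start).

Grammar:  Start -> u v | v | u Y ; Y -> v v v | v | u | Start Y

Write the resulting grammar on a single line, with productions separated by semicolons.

Start -> v | u Start1; Y -> u | Start Y | v Y1; Start1 -> v | Y; Y1 -> v v | ε

Start has alternatives sharing prefix 'u': factor to Start → u Start1 with Start1 → v | Y.
Y has alternatives sharing prefix 'v': factor to Y → v Y1 with Y1 → v v | ε.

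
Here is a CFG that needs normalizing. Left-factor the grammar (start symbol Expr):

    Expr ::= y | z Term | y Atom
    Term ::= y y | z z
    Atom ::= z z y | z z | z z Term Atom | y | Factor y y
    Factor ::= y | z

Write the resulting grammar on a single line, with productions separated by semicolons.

Expr ::= z Term | y Expr1; Term ::= y y | z z; Atom ::= y | Factor y y | z z Atom1; Factor ::= y | z; Expr1 ::= ε | Atom; Atom1 ::= y | ε | Term Atom

Expr has alternatives sharing prefix 'y': factor to Expr → y Expr1 with Expr1 → ε | Atom.
Atom has alternatives sharing prefix 'z z': factor to Atom → z z Atom1 with Atom1 → y | ε | Term Atom.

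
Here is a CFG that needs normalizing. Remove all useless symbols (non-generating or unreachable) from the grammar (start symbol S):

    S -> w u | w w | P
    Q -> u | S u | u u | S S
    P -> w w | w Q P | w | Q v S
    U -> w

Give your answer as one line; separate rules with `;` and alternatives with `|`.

Generating nonterminals: {P, Q, S, U}.
Reachable from S after that: {P, Q, S}.
Removed useless symbols: {U} and every production mentioning them.

S -> w u | w w | P; Q -> u | S u | u u | S S; P -> w w | w Q P | w | Q v S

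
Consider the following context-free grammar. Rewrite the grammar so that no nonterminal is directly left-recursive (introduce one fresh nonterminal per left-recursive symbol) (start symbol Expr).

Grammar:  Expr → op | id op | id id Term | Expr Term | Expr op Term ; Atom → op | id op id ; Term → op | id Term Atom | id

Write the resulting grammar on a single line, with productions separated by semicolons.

Directly left-recursive nonterminal: Expr.
For Expr: α = {Term, op Term}, β = {op, id op, id id Term}. Rewrite as Expr → β Expr1 and Expr1 → α Expr1 | ε.

Expr → op Expr1 | id op Expr1 | id id Term Expr1; Atom → op | id op id; Term → op | id Term Atom | id; Expr1 → Term Expr1 | op Term Expr1 | ε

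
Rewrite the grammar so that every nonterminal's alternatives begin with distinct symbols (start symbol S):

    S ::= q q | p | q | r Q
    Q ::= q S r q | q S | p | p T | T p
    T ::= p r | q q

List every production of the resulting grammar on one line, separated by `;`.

S ::= p | r Q | q S'; Q ::= T p | q S Q' | p Q''; T ::= p r | q q; S' ::= q | ε; Q' ::= r q | ε; Q'' ::= ε | T

S has alternatives sharing prefix 'q': factor to S → q S' with S' → q | ε.
Q has alternatives sharing prefix 'q S': factor to Q → q S Q' with Q' → r q | ε.
Q has alternatives sharing prefix 'p': factor to Q → p Q'' with Q'' → ε | T.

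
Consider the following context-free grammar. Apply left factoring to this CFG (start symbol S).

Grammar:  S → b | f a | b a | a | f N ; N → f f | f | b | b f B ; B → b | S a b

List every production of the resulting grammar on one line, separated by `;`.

S → a | b S' | f S''; N → f N' | b N''; B → b | S a b; S' → ε | a; S'' → a | N; N' → f | ε; N'' → ε | f B

S has alternatives sharing prefix 'b': factor to S → b S' with S' → ε | a.
S has alternatives sharing prefix 'f': factor to S → f S'' with S'' → a | N.
N has alternatives sharing prefix 'f': factor to N → f N' with N' → f | ε.
N has alternatives sharing prefix 'b': factor to N → b N'' with N'' → ε | f B.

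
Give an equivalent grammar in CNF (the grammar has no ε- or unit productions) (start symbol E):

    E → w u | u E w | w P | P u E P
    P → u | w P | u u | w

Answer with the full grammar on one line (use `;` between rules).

Introduce a nonterminal for each terminal appearing in a rule of length ≥ 2: X1 → w, X2 → u.
Binarize each right-hand side of length ≥ 3 by chaining fresh nonterminals (Y1, Y2, …): affected rules were E → X2 E X1; E → P X2 E P.

E → X1 X2 | X2 Y1 | X1 P | P Y2; P → u | X1 P | X2 X2 | w; X1 → w; X2 → u; Y1 → E X1; Y2 → X2 Y3; Y3 → E P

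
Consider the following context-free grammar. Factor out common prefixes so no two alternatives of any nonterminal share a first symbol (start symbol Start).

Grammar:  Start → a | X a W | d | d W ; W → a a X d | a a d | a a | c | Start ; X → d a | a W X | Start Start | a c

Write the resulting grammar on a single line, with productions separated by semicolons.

Start has alternatives sharing prefix 'd': factor to Start → d Start1 with Start1 → ε | W.
W has alternatives sharing prefix 'a a': factor to W → a a W1 with W1 → X d | d | ε.
X has alternatives sharing prefix 'a': factor to X → a X1 with X1 → W X | c.

Start → a | X a W | d Start1; W → c | Start | a a W1; X → d a | Start Start | a X1; Start1 → ε | W; W1 → X d | d | ε; X1 → W X | c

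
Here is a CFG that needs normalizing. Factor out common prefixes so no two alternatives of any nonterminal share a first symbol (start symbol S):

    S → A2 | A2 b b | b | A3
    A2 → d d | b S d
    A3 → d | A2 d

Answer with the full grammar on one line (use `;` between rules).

S → b | A3 | A2 S'; A2 → d d | b S d; A3 → d | A2 d; S' → ε | b b

S has alternatives sharing prefix 'A2': factor to S → A2 S' with S' → ε | b b.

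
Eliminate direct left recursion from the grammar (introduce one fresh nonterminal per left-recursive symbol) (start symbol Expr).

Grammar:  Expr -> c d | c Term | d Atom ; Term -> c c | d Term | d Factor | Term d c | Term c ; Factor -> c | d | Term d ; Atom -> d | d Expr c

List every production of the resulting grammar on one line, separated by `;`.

Expr -> c d | c Term | d Atom; Term -> c c Term1 | d Term Term1 | d Factor Term1; Factor -> c | d | Term d; Atom -> d | d Expr c; Term1 -> d c Term1 | c Term1 | ε

Term is directly left-recursive.
For Term: α = {d c, c}, β = {c c, d Term, d Factor}. Rewrite as Term → β Term1 and Term1 → α Term1 | ε.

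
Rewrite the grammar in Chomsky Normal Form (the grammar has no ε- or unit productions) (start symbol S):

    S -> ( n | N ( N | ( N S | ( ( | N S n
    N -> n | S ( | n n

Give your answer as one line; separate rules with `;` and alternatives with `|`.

Introduce a nonterminal for each terminal appearing in a rule of length ≥ 2: X1 → (, X2 → n.
Binarize each right-hand side of length ≥ 3 by chaining fresh nonterminals (Y1, Y2, …): affected rules were S → N X1 N; S → X1 N S; S → N S X2.

S -> X1 X2 | N Y1 | X1 Y2 | X1 X1 | N Y3; N -> n | S X1 | X2 X2; X1 -> (; X2 -> n; Y1 -> X1 N; Y2 -> N S; Y3 -> S X2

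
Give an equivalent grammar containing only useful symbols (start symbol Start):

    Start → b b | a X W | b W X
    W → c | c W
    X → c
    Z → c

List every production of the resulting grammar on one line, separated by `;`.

Generating nonterminals: {Start, W, X, Z}.
Reachable from Start after that: {Start, W, X}.
Removed useless symbols: {Z} and every production mentioning them.

Start → b b | a X W | b W X; W → c | c W; X → c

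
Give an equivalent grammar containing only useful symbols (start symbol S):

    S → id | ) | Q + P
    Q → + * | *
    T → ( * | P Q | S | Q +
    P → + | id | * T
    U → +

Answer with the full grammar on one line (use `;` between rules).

S → id | ) | Q + P; Q → + * | *; T → ( * | P Q | S | Q +; P → + | id | * T

Generating nonterminals: {P, Q, S, T, U}.
Reachable from S after that: {P, Q, S, T}.
Removed useless symbols: {U} and every production mentioning them.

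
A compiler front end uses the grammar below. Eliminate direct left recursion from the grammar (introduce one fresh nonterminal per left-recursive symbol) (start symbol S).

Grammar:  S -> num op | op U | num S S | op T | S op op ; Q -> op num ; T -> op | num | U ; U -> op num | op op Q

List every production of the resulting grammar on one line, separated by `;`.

S -> num op S' | op U S' | num S S S' | op T S'; Q -> op num; T -> op | num | U; U -> op num | op op Q; S' -> op op S' | ε

Directly left-recursive nonterminal: S.
For S: α = {op op}, β = {num op, op U, num S S, op T}. Rewrite as S → β S' and S' → α S' | ε.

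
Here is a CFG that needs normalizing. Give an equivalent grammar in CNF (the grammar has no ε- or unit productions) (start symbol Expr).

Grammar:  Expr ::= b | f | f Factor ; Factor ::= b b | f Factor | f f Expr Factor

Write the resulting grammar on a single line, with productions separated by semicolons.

Introduce a nonterminal for each terminal appearing in a rule of length ≥ 2: X1 → f, X2 → b.
Binarize each right-hand side of length ≥ 3 by chaining fresh nonterminals (Y1, Y2, …): affected rules were Factor → X1 X1 Expr Factor.

Expr ::= b | f | X1 Factor; Factor ::= X2 X2 | X1 Factor | X1 Y1; X1 ::= f; X2 ::= b; Y1 ::= X1 Y2; Y2 ::= Expr Factor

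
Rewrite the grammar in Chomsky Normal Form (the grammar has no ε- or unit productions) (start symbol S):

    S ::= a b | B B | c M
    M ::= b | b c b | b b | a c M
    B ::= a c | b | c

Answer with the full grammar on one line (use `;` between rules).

S ::= X1 X2 | B B | X3 M; M ::= b | X2 Y1 | X2 X2 | X1 Y2; B ::= X1 X3 | b | c; X1 ::= a; X2 ::= b; X3 ::= c; Y1 ::= X3 X2; Y2 ::= X3 M

Introduce a nonterminal for each terminal appearing in a rule of length ≥ 2: X1 → a, X2 → b, X3 → c.
Binarize each right-hand side of length ≥ 3 by chaining fresh nonterminals (Y1, Y2, …): affected rules were M → X2 X3 X2; M → X1 X3 M.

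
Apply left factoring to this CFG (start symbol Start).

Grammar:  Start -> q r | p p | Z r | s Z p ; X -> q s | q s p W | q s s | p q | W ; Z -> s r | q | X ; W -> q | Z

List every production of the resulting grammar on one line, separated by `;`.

X has alternatives sharing prefix 'q s': factor to X → q s X1 with X1 → ε | p W | s.

Start -> q r | p p | Z r | s Z p; X -> p q | W | q s X1; Z -> s r | q | X; W -> q | Z; X1 -> epsilon | p W | s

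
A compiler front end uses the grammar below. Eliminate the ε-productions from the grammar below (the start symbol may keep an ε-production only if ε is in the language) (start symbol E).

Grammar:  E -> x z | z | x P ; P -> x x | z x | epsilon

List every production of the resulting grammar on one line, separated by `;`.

The nullable symbols are {P}.
ε ∉ L(G), so no ε-production is kept.
Add the nullable-subset variants: E → x P gives x P | x.

E -> x z | z | x P | x; P -> x x | z x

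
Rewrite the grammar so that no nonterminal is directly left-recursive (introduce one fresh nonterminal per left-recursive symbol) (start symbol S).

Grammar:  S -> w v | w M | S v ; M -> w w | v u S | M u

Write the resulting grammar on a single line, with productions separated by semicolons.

S -> w v S' | w M S'; M -> w w M' | v u S M'; S' -> v S' | ε; M' -> u M' | ε

Directly left-recursive nonterminals: S, M.
For S: α = {v}, β = {w v, w M}. Rewrite as S → β S' and S' → α S' | ε.
For M: α = {u}, β = {w w, v u S}. Rewrite as M → β M' and M' → α M' | ε.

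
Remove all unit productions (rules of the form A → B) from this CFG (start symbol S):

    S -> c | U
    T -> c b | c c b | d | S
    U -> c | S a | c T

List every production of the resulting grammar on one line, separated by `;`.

S -> c | S a | c T; T -> c | S a | c T | c b | c c b | d; U -> c | S a | c T

Unit pairs: S ⇒* {U}; T ⇒* {S, U}.
For every A with A ⇒* B via unit rules, add B's non-unit alternatives to A; then delete every rule of the form X → Y.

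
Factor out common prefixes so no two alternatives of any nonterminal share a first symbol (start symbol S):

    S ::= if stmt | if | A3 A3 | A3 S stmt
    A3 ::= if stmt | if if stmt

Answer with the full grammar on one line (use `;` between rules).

S has alternatives sharing prefix 'if': factor to S → if S' with S' → stmt | ε.
S has alternatives sharing prefix 'A3': factor to S → A3 S'' with S'' → A3 | S stmt.
A3 has alternatives sharing prefix 'if': factor to A3 → if A3' with A3' → stmt | if stmt.

S ::= if S' | A3 S''; A3 ::= if A3'; S' ::= stmt | eps; S'' ::= A3 | S stmt; A3' ::= stmt | if stmt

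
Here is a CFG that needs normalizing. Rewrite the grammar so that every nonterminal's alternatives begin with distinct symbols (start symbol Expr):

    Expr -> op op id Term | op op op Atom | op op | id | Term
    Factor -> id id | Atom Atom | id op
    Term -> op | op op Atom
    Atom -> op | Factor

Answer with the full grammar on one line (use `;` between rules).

Expr has alternatives sharing prefix 'op op': factor to Expr → op op Expr1 with Expr1 → id Term | op Atom | ε.
Factor has alternatives sharing prefix 'id': factor to Factor → id Factor1 with Factor1 → id | op.
Term has alternatives sharing prefix 'op': factor to Term → op Term1 with Term1 → ε | op Atom.

Expr -> id | Term | op op Expr1; Factor -> Atom Atom | id Factor1; Term -> op Term1; Atom -> op | Factor; Expr1 -> id Term | op Atom | ε; Factor1 -> id | op; Term1 -> ε | op Atom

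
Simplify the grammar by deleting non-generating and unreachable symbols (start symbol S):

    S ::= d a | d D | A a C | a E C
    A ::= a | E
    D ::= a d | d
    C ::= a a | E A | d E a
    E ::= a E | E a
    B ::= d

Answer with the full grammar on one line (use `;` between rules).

Generating nonterminals: {A, B, C, D, S}.
Reachable from S after that: {A, C, D, S}.
Removed useless symbols: {B, E} and every production mentioning them.

S ::= d a | d D | A a C; A ::= a; D ::= a d | d; C ::= a a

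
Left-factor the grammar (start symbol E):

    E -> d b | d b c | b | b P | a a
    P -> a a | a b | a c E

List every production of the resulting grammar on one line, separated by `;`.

E has alternatives sharing prefix 'd b': factor to E → d b E' with E' → ε | c.
E has alternatives sharing prefix 'b': factor to E → b E'' with E'' → ε | P.
P has alternatives sharing prefix 'a': factor to P → a P' with P' → a | b | c E.

E -> a a | d b E' | b E''; P -> a P'; E' -> epsilon | c; E'' -> epsilon | P; P' -> a | b | c E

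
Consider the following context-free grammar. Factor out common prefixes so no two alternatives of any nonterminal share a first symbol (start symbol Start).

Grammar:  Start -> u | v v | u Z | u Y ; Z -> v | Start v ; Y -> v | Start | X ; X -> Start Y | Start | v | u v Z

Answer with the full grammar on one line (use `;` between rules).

Start -> v v | u Start1; Z -> v | Start v; Y -> v | Start | X; X -> v | u v Z | Start X1; Start1 -> eps | Z | Y; X1 -> Y | eps

Start has alternatives sharing prefix 'u': factor to Start → u Start1 with Start1 → ε | Z | Y.
X has alternatives sharing prefix 'Start': factor to X → Start X1 with X1 → Y | ε.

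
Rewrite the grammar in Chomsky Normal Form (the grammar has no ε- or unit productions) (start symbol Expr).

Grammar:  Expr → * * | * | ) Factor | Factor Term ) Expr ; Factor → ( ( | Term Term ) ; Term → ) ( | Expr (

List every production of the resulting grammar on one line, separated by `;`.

Introduce a nonterminal for each terminal appearing in a rule of length ≥ 2: X1 → *, X2 → ), X3 → (.
Binarize each right-hand side of length ≥ 3 by chaining fresh nonterminals (Y1, Y2, …): affected rules were Expr → Factor Term X2 Expr; Factor → Term Term X2.

Expr → X1 X1 | * | X2 Factor | Factor Y1; Factor → X3 X3 | Term Y3; Term → X2 X3 | Expr X3; X1 → *; X2 → ); X3 → (; Y1 → Term Y2; Y2 → X2 Expr; Y3 → Term X2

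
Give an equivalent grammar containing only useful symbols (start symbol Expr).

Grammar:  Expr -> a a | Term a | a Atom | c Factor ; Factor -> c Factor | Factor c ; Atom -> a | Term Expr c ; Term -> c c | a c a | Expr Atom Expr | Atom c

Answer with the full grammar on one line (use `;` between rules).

Expr -> a a | Term a | a Atom; Atom -> a | Term Expr c; Term -> c c | a c a | Expr Atom Expr | Atom c

Generating nonterminals: {Atom, Expr, Term}.
Reachable from Expr after that: {Atom, Expr, Term}.
Removed useless symbols: {Factor} and every production mentioning them.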